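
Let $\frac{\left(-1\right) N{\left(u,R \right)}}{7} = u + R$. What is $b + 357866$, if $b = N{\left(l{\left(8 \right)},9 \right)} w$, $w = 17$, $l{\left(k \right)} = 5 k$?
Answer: $352035$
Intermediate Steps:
$N{\left(u,R \right)} = - 7 R - 7 u$ ($N{\left(u,R \right)} = - 7 \left(u + R\right) = - 7 \left(R + u\right) = - 7 R - 7 u$)
$b = -5831$ ($b = \left(\left(-7\right) 9 - 7 \cdot 5 \cdot 8\right) 17 = \left(-63 - 280\right) 17 = \left(-343\right) 17 = -5831$)
$b + 357866 = -5831 + 357866 = 352035$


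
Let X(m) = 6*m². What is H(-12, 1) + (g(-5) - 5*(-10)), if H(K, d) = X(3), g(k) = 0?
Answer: 104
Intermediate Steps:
H(K, d) = 54 (H(K, d) = 6*3² = 6*9 = 54)
H(-12, 1) + (g(-5) - 5*(-10)) = 54 + (0 - 5*(-10)) = 54 + (0 + 50) = 54 + 50 = 104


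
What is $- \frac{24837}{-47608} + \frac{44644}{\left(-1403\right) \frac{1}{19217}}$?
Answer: $- \frac{40843998948473}{66794024} \approx -6.1149 \cdot 10^{5}$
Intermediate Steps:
$- \frac{24837}{-47608} + \frac{44644}{\left(-1403\right) \frac{1}{19217}} = \left(-24837\right) \left(- \frac{1}{47608}\right) + \frac{44644}{\left(-1403\right) \frac{1}{19217}} = \frac{24837}{47608} + \frac{44644}{- \frac{1403}{19217}} = \frac{24837}{47608} + 44644 \left(- \frac{19217}{1403}\right) = \frac{24837}{47608} - \frac{857923748}{1403} = - \frac{40843998948473}{66794024}$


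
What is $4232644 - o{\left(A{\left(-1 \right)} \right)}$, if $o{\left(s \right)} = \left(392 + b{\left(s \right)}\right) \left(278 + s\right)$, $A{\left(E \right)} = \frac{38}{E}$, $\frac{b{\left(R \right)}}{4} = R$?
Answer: $4175044$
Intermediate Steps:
$b{\left(R \right)} = 4 R$
$o{\left(s \right)} = \left(278 + s\right) \left(392 + 4 s\right)$ ($o{\left(s \right)} = \left(392 + 4 s\right) \left(278 + s\right) = \left(278 + s\right) \left(392 + 4 s\right)$)
$4232644 - o{\left(A{\left(-1 \right)} \right)} = 4232644 - \left(108976 + 4 \left(\frac{38}{-1}\right)^{2} + 1504 \frac{38}{-1}\right) = 4232644 - \left(108976 + 4 \left(38 \left(-1\right)\right)^{2} + 1504 \cdot 38 \left(-1\right)\right) = 4232644 - \left(108976 + 4 \left(-38\right)^{2} + 1504 \left(-38\right)\right) = 4232644 - \left(108976 + 4 \cdot 1444 - 57152\right) = 4232644 - \left(108976 + 5776 - 57152\right) = 4232644 - 57600 = 4175044$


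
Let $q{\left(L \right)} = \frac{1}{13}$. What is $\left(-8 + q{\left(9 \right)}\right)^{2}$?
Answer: $\frac{10609}{169} \approx 62.775$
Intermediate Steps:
$q{\left(L \right)} = \frac{1}{13}$
$\left(-8 + q{\left(9 \right)}\right)^{2} = \left(-8 + \frac{1}{13}\right)^{2} = \left(- \frac{103}{13}\right)^{2} = \frac{10609}{169}$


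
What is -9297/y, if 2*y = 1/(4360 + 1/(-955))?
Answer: -77421678606/955 ≈ -8.1070e+7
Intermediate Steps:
y = 955/8327598 (y = 1/(2*(4360 + 1/(-955))) = 1/(2*(4360 - 1/955)) = 1/(2*(4163799/955)) = (1/2)*(955/4163799) = 955/8327598 ≈ 0.00011468)
-9297/y = -9297/955/8327598 = -9297*8327598/955 = -77421678606/955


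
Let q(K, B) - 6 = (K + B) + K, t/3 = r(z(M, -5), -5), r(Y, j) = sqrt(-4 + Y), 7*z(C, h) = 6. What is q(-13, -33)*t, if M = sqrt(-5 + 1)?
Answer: -159*I*sqrt(154)/7 ≈ -281.88*I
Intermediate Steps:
M = 2*I (M = sqrt(-4) = 2*I ≈ 2.0*I)
z(C, h) = 6/7 (z(C, h) = (1/7)*6 = 6/7)
t = 3*I*sqrt(154)/7 (t = 3*sqrt(-4 + 6/7) = 3*sqrt(-22/7) = 3*(I*sqrt(154)/7) = 3*I*sqrt(154)/7 ≈ 5.3184*I)
q(K, B) = 6 + B + 2*K (q(K, B) = 6 + ((K + B) + K) = 6 + ((B + K) + K) = 6 + (B + 2*K) = 6 + B + 2*K)
q(-13, -33)*t = (6 - 33 + 2*(-13))*(3*I*sqrt(154)/7) = (6 - 33 - 26)*(3*I*sqrt(154)/7) = -159*I*sqrt(154)/7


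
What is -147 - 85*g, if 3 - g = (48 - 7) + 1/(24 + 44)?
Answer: 12337/4 ≈ 3084.3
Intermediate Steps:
g = -2585/68 (g = 3 - ((48 - 7) + 1/(24 + 44)) = 3 - (41 + 1/68) = 3 - 1*2789/68 = 3 - 2789/68 = -2585/68 ≈ -38.015)
-147 - 85*g = -147 - 85*(-2585/68) = -147 + 12925/4 = 12337/4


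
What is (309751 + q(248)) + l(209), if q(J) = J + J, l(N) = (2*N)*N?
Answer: 397609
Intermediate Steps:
l(N) = 2*N²
q(J) = 2*J
(309751 + q(248)) + l(209) = (309751 + 2*248) + 2*209² = (309751 + 496) + 2*43681 = 310247 + 87362 = 397609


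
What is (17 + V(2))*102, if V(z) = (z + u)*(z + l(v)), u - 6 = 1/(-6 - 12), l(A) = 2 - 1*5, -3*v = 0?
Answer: 2771/3 ≈ 923.67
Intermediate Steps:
v = 0 (v = -1/3*0 = 0)
l(A) = -3 (l(A) = 2 - 5 = -3)
u = 107/18 (u = 6 + 1/(-6 - 12) = 6 + 1/(-18) = 6 - 1/18 = 107/18 ≈ 5.9444)
V(z) = (-3 + z)*(107/18 + z) (V(z) = (z + 107/18)*(z - 3) = (107/18 + z)*(-3 + z) = (-3 + z)*(107/18 + z))
(17 + V(2))*102 = (17 + (-107/6 + 2**2 + (53/18)*2))*102 = (17 + (-107/6 + 4 + 53/9))*102 = (17 - 143/18)*102 = (163/18)*102 = 2771/3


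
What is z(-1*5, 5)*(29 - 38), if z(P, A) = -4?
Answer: 36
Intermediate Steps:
z(-1*5, 5)*(29 - 38) = -4*(29 - 38) = -4*(-9) = 36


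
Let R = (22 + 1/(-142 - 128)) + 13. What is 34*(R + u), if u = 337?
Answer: 1707463/135 ≈ 12648.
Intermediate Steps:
R = 9449/270 (R = (22 + 1/(-270)) + 13 = (22 - 1/270) + 13 = 5939/270 + 13 = 9449/270 ≈ 34.996)
34*(R + u) = 34*(9449/270 + 337) = 34*(100439/270) = 1707463/135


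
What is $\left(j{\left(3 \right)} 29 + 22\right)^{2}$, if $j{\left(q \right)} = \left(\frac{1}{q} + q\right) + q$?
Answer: $\frac{380689}{9} \approx 42299.0$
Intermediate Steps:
$j{\left(q \right)} = \frac{1}{q} + 2 q$ ($j{\left(q \right)} = \left(q + \frac{1}{q}\right) + q = \frac{1}{q} + 2 q$)
$\left(j{\left(3 \right)} 29 + 22\right)^{2} = \left(\left(\frac{1}{3} + 2 \cdot 3\right) 29 + 22\right)^{2} = \left(\left(\frac{1}{3} + 6\right) 29 + 22\right)^{2} = \left(\frac{19}{3} \cdot 29 + 22\right)^{2} = \left(\frac{551}{3} + 22\right)^{2} = \left(\frac{617}{3}\right)^{2} = \frac{380689}{9}$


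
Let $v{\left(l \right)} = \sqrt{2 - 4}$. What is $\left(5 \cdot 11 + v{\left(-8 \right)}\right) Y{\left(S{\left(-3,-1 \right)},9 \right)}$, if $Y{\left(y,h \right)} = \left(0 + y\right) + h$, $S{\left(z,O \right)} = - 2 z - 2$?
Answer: $715 + 13 i \sqrt{2} \approx 715.0 + 18.385 i$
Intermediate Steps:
$S{\left(z,O \right)} = -2 - 2 z$
$v{\left(l \right)} = i \sqrt{2}$ ($v{\left(l \right)} = \sqrt{-2} = i \sqrt{2}$)
$Y{\left(y,h \right)} = h + y$ ($Y{\left(y,h \right)} = y + h = h + y$)
$\left(5 \cdot 11 + v{\left(-8 \right)}\right) Y{\left(S{\left(-3,-1 \right)},9 \right)} = \left(5 \cdot 11 + i \sqrt{2}\right) \left(9 - -4\right) = \left(55 + i \sqrt{2}\right) \left(9 + \left(-2 + 6\right)\right) = \left(55 + i \sqrt{2}\right) \left(9 + 4\right) = \left(55 + i \sqrt{2}\right) 13 = 715 + 13 i \sqrt{2}$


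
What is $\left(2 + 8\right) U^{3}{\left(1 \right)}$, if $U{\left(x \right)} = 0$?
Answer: $0$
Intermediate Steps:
$\left(2 + 8\right) U^{3}{\left(1 \right)} = \left(2 + 8\right) 0^{3} = 10 \cdot 0 = 0$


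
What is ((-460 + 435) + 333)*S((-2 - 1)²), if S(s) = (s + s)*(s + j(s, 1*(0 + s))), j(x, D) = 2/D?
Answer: 51128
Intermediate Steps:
S(s) = 2*s*(s + 2/s) (S(s) = (s + s)*(s + 2/((1*(0 + s)))) = (2*s)*(s + 2/((1*s))) = (2*s)*(s + 2/s) = 2*s*(s + 2/s))
((-460 + 435) + 333)*S((-2 - 1)²) = ((-460 + 435) + 333)*(4 + 2*((-2 - 1)²)²) = (-25 + 333)*(4 + 2*((-3)²)²) = 308*(4 + 2*9²) = 308*(4 + 2*81) = 308*(4 + 162) = 308*166 = 51128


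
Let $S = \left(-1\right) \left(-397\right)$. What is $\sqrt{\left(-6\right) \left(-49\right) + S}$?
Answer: $\sqrt{691} \approx 26.287$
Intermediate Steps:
$S = 397$
$\sqrt{\left(-6\right) \left(-49\right) + S} = \sqrt{\left(-6\right) \left(-49\right) + 397} = \sqrt{294 + 397} = \sqrt{691}$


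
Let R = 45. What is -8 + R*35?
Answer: 1567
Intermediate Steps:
-8 + R*35 = -8 + 45*35 = -8 + 1575 = 1567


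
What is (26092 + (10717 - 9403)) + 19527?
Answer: 46933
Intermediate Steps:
(26092 + (10717 - 9403)) + 19527 = (26092 + 1314) + 19527 = 27406 + 19527 = 46933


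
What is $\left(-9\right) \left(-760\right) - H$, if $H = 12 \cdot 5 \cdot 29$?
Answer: $5100$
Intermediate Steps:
$H = 1740$ ($H = 60 \cdot 29 = 1740$)
$\left(-9\right) \left(-760\right) - H = \left(-9\right) \left(-760\right) - 1740 = 6840 - 1740 = 5100$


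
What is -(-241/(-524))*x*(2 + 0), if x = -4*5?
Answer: 2410/131 ≈ 18.397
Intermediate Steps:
x = -20
-(-241/(-524))*x*(2 + 0) = -(-241/(-524))*(-20*(2 + 0)) = -(-241*(-1/524))*(-20*2) = -241*(-40)/524 = -1*(-2410/131) = 2410/131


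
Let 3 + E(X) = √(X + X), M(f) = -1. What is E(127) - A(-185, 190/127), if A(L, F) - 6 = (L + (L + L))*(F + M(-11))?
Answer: 33822/127 + √254 ≈ 282.25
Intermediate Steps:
A(L, F) = 6 + 3*L*(-1 + F) (A(L, F) = 6 + (L + (L + L))*(F - 1) = 6 + (L + 2*L)*(-1 + F) = 6 + (3*L)*(-1 + F) = 6 + 3*L*(-1 + F))
E(X) = -3 + √2*√X (E(X) = -3 + √(X + X) = -3 + √(2*X) = -3 + √2*√X)
E(127) - A(-185, 190/127) = (-3 + √2*√127) - (6 - 3*(-185) + 3*(190/127)*(-185)) = (-3 + √254) - (6 + 555 + 3*(190*(1/127))*(-185)) = (-3 + √254) - (6 + 555 + 3*(190/127)*(-185)) = (-3 + √254) - (6 + 555 - 105450/127) = (-3 + √254) - 1*(-34203/127) = (-3 + √254) + 34203/127 = 33822/127 + √254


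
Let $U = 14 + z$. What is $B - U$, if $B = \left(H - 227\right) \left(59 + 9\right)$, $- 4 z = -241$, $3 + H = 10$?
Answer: $- \frac{60137}{4} \approx -15034.0$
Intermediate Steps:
$H = 7$ ($H = -3 + 10 = 7$)
$z = \frac{241}{4}$ ($z = \left(- \frac{1}{4}\right) \left(-241\right) = \frac{241}{4} \approx 60.25$)
$U = \frac{297}{4}$ ($U = 14 + \frac{241}{4} = \frac{297}{4} \approx 74.25$)
$B = -14960$ ($B = \left(7 - 227\right) \left(59 + 9\right) = \left(-220\right) 68 = -14960$)
$B - U = -14960 - \frac{297}{4} = - \frac{60137}{4}$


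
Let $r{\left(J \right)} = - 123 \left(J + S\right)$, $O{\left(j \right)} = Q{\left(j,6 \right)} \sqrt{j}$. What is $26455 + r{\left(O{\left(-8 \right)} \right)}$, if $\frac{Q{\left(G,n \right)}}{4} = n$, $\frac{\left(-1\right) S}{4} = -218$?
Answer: $-80801 - 5904 i \sqrt{2} \approx -80801.0 - 8349.5 i$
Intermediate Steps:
$S = 872$ ($S = \left(-4\right) \left(-218\right) = 872$)
$Q{\left(G,n \right)} = 4 n$
$O{\left(j \right)} = 24 \sqrt{j}$ ($O{\left(j \right)} = 4 \cdot 6 \sqrt{j} = 24 \sqrt{j}$)
$r{\left(J \right)} = -107256 - 123 J$ ($r{\left(J \right)} = - 123 \left(J + 872\right) = - 123 \left(872 + J\right) = -107256 - 123 J$)
$26455 + r{\left(O{\left(-8 \right)} \right)} = 26455 - \left(107256 + 123 \cdot 24 \sqrt{-8}\right) = 26455 - \left(107256 + 123 \cdot 24 \cdot 2 i \sqrt{2}\right) = 26455 - \left(107256 + 123 \cdot 48 i \sqrt{2}\right) = 26455 - \left(107256 + 5904 i \sqrt{2}\right) = -80801 - 5904 i \sqrt{2}$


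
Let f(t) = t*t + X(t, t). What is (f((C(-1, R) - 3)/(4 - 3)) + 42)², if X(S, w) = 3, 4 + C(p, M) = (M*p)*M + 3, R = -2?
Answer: 11881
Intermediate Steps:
C(p, M) = -1 + p*M² (C(p, M) = -4 + ((M*p)*M + 3) = -4 + (p*M² + 3) = -4 + (3 + p*M²) = -1 + p*M²)
f(t) = 3 + t² (f(t) = t*t + 3 = t² + 3 = 3 + t²)
(f((C(-1, R) - 3)/(4 - 3)) + 42)² = ((3 + (((-1 - 1*(-2)²) - 3)/(4 - 3))²) + 42)² = ((3 + (((-1 - 1*4) - 3)/1)²) + 42)² = ((3 + (((-1 - 4) - 3)*1)²) + 42)² = ((3 + ((-5 - 3)*1)²) + 42)² = ((3 + (-8*1)²) + 42)² = ((3 + (-8)²) + 42)² = ((3 + 64) + 42)² = (67 + 42)² = 109² = 11881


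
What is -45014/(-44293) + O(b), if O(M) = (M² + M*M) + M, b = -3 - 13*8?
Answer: 1009526777/44293 ≈ 22792.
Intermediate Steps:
b = -107 (b = -3 - 1*104 = -3 - 104 = -107)
O(M) = M + 2*M² (O(M) = (M² + M²) + M = 2*M² + M = M + 2*M²)
-45014/(-44293) + O(b) = -45014/(-44293) - 107*(1 + 2*(-107)) = -45014*(-1/44293) - 107*(1 - 214) = 45014/44293 - 107*(-213) = 45014/44293 + 22791 = 1009526777/44293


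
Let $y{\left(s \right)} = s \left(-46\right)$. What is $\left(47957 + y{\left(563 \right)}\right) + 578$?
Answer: $22637$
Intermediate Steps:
$y{\left(s \right)} = - 46 s$
$\left(47957 + y{\left(563 \right)}\right) + 578 = \left(47957 - 25898\right) + 578 = 22059 + 578 = 22637$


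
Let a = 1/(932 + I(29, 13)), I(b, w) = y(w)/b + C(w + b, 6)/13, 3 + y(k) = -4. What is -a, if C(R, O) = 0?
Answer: -29/27021 ≈ -0.0010732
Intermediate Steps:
y(k) = -7 (y(k) = -3 - 4 = -7)
I(b, w) = -7/b (I(b, w) = -7/b + 0/13 = -7/b + 0*(1/13) = -7/b + 0 = -7/b)
a = 29/27021 (a = 1/(932 - 7/29) = 1/(27021/29) = 29/27021 ≈ 0.0010732)
-a = -1*29/27021 = -29/27021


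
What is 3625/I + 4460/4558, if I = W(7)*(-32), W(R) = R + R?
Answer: -7262335/1020992 ≈ -7.1130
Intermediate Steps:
W(R) = 2*R
I = -448 (I = (2*7)*(-32) = 14*(-32) = -448)
3625/I + 4460/4558 = 3625/(-448) + 4460/4558 = 3625*(-1/448) + 4460*(1/4558) = -3625/448 + 2230/2279 = -7262335/1020992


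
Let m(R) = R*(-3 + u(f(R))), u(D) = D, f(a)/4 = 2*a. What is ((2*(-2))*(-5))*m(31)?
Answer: 151900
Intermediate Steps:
f(a) = 8*a (f(a) = 4*(2*a) = 8*a)
m(R) = R*(-3 + 8*R)
((2*(-2))*(-5))*m(31) = ((2*(-2))*(-5))*(31*(-3 + 8*31)) = (-4*(-5))*(31*(-3 + 248)) = 20*(31*245) = 20*7595 = 151900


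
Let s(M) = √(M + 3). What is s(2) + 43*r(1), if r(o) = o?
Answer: 43 + √5 ≈ 45.236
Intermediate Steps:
s(M) = √(3 + M)
s(2) + 43*r(1) = √(3 + 2) + 43*1 = √5 + 43 = 43 + √5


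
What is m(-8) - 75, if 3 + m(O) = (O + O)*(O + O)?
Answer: 178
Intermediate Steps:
m(O) = -3 + 4*O**2 (m(O) = -3 + (O + O)*(O + O) = -3 + (2*O)*(2*O) = -3 + 4*O**2)
m(-8) - 75 = (-3 + 4*(-8)**2) - 75 = (-3 + 4*64) - 75 = (-3 + 256) - 75 = 253 - 75 = 178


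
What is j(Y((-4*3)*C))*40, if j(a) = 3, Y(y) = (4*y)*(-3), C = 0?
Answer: 120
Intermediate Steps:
Y(y) = -12*y
j(Y((-4*3)*C))*40 = 3*40 = 120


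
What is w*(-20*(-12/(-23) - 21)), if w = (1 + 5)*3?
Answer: 169560/23 ≈ 7372.2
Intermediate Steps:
w = 18 (w = 6*3 = 18)
w*(-20*(-12/(-23) - 21)) = 18*(-20*(-12/(-23) - 21)) = 18*(-20*(-12*(-1/23) - 21)) = 18*(-20*(12/23 - 21)) = 18*(-20*(-471/23)) = 18*(9420/23) = 169560/23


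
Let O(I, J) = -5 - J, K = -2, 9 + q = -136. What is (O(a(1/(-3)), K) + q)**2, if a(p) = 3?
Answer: 21904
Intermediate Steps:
q = -145 (q = -9 - 136 = -145)
(O(a(1/(-3)), K) + q)**2 = ((-5 - 1*(-2)) - 145)**2 = ((-5 + 2) - 145)**2 = (-3 - 145)**2 = (-148)**2 = 21904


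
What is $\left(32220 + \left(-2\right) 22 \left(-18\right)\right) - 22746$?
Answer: $10266$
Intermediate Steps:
$\left(32220 + \left(-2\right) 22 \left(-18\right)\right) - 22746 = \left(32220 - -792\right) - 22746 = \left(32220 + 792\right) - 22746 = 33012 - 22746 = 10266$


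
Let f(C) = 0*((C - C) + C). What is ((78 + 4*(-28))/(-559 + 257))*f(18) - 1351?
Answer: -1351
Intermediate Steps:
f(C) = 0 (f(C) = 0*(0 + C) = 0*C = 0)
((78 + 4*(-28))/(-559 + 257))*f(18) - 1351 = ((78 + 4*(-28))/(-559 + 257))*0 - 1351 = ((78 - 112)/(-302))*0 - 1351 = -34*(-1/302)*0 - 1351 = (17/151)*0 - 1351 = 0 - 1351 = -1351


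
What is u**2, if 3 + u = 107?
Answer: 10816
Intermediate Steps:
u = 104 (u = -3 + 107 = 104)
u**2 = 104**2 = 10816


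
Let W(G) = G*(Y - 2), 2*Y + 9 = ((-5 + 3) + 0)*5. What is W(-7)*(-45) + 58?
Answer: -7129/2 ≈ -3564.5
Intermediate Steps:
Y = -19/2 (Y = -9/2 + (((-5 + 3) + 0)*5)/2 = -9/2 + ((-2 + 0)*5)/2 = -9/2 + (-2*5)/2 = -9/2 + (1/2)*(-10) = -9/2 - 5 = -19/2 ≈ -9.5000)
W(G) = -23*G/2 (W(G) = G*(-19/2 - 2) = G*(-23/2) = -23*G/2)
W(-7)*(-45) + 58 = -23/2*(-7)*(-45) + 58 = (161/2)*(-45) + 58 = -7245/2 + 58 = -7129/2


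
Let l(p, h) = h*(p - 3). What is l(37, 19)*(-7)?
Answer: -4522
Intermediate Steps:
l(p, h) = h*(-3 + p)
l(37, 19)*(-7) = (19*(-3 + 37))*(-7) = (19*34)*(-7) = 646*(-7) = -4522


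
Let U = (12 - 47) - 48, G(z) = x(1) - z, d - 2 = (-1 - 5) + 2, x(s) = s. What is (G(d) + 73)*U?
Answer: -6308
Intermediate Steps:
d = -2 (d = 2 + ((-1 - 5) + 2) = 2 + (-6 + 2) = 2 - 4 = -2)
G(z) = 1 - z
U = -83 (U = -35 - 48 = -83)
(G(d) + 73)*U = ((1 - 1*(-2)) + 73)*(-83) = ((1 + 2) + 73)*(-83) = (3 + 73)*(-83) = 76*(-83) = -6308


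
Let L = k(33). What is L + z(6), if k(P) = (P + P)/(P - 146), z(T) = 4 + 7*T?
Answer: 5132/113 ≈ 45.416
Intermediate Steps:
k(P) = 2*P/(-146 + P) (k(P) = (2*P)/(-146 + P) = 2*P/(-146 + P))
L = -66/113 (L = 2*33/(-146 + 33) = 2*33/(-113) = 2*33*(-1/113) = -66/113 ≈ -0.58407)
L + z(6) = -66/113 + (4 + 7*6) = -66/113 + (4 + 42) = -66/113 + 46 = 5132/113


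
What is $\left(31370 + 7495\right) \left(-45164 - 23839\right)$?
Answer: $-2681801595$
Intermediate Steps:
$\left(31370 + 7495\right) \left(-45164 - 23839\right) = 38865 \left(-69003\right) = -2681801595$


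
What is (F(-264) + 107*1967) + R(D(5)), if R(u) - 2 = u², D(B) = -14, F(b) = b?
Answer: 210403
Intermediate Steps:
R(u) = 2 + u²
(F(-264) + 107*1967) + R(D(5)) = (-264 + 107*1967) + (2 + (-14)²) = (-264 + 210469) + (2 + 196) = 210205 + 198 = 210403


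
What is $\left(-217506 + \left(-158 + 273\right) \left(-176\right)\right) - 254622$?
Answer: $-492368$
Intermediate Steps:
$\left(-217506 + \left(-158 + 273\right) \left(-176\right)\right) - 254622 = \left(-217506 + 115 \left(-176\right)\right) - 254622 = \left(-217506 - 20240\right) - 254622 = -237746 - 254622 = -492368$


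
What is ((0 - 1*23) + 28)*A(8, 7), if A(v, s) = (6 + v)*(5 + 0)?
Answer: 350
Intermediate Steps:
A(v, s) = 30 + 5*v (A(v, s) = (6 + v)*5 = 30 + 5*v)
((0 - 1*23) + 28)*A(8, 7) = ((0 - 1*23) + 28)*(30 + 5*8) = ((0 - 23) + 28)*(30 + 40) = (-23 + 28)*70 = 5*70 = 350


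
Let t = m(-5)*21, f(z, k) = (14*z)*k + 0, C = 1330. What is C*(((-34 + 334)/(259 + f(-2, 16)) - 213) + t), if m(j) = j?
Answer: -3825460/9 ≈ -4.2505e+5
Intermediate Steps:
f(z, k) = 14*k*z (f(z, k) = 14*k*z + 0 = 14*k*z)
t = -105 (t = -5*21 = -105)
C*(((-34 + 334)/(259 + f(-2, 16)) - 213) + t) = 1330*(((-34 + 334)/(259 + 14*16*(-2)) - 213) - 105) = 1330*((300/(259 - 448) - 213) - 105) = 1330*((300/(-189) - 213) - 105) = 1330*((300*(-1/189) - 213) - 105) = 1330*((-100/63 - 213) - 105) = 1330*(-13519/63 - 105) = 1330*(-20134/63) = -3825460/9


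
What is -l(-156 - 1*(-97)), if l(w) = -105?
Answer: 105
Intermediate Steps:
-l(-156 - 1*(-97)) = -1*(-105) = 105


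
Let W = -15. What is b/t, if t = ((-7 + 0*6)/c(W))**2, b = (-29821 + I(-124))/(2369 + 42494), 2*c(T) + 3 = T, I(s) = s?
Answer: -2425545/2198287 ≈ -1.1034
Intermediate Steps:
c(T) = -3/2 + T/2
b = -29945/44863 (b = (-29821 - 124)/(2369 + 42494) = -29945/44863 ≈ -0.66748)
t = 49/81 (t = ((-7 + 0*6)/(-3/2 + (1/2)*(-15)))**2 = ((-7 + 0)/(-3/2 - 15/2))**2 = (-7/(-9))**2 = (-7*(-1/9))**2 = (7/9)**2 = 49/81 ≈ 0.60494)
b/t = -29945/(44863*49/81) = -29945/44863*81/49 = -2425545/2198287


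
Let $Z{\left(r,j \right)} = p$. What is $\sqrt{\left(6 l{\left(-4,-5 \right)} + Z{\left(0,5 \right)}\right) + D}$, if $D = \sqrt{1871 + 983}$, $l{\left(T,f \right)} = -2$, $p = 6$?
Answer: $\sqrt{-6 + \sqrt{2854}} \approx 6.8864$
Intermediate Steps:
$Z{\left(r,j \right)} = 6$
$D = \sqrt{2854} \approx 53.423$
$\sqrt{\left(6 l{\left(-4,-5 \right)} + Z{\left(0,5 \right)}\right) + D} = \sqrt{\left(6 \left(-2\right) + 6\right) + \sqrt{2854}} = \sqrt{\left(-12 + 6\right) + \sqrt{2854}} = \sqrt{-6 + \sqrt{2854}}$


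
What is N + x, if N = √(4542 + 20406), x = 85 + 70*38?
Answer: 2745 + 18*√77 ≈ 2902.9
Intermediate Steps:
x = 2745 (x = 85 + 2660 = 2745)
N = 18*√77 (N = √24948 = 18*√77 ≈ 157.95)
N + x = 18*√77 + 2745 = 2745 + 18*√77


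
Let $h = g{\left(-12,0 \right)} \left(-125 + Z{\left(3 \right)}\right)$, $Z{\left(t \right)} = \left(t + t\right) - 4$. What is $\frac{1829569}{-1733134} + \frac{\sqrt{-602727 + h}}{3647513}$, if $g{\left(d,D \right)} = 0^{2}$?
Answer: $- \frac{1829569}{1733134} + \frac{i \sqrt{602727}}{3647513} \approx -1.0556 + 0.00021284 i$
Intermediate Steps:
$g{\left(d,D \right)} = 0$
$Z{\left(t \right)} = -4 + 2 t$ ($Z{\left(t \right)} = 2 t - 4 = -4 + 2 t$)
$h = 0$ ($h = 0 \left(-125 + \left(-4 + 2 \cdot 3\right)\right) = 0 \left(-125 + \left(-4 + 6\right)\right) = 0 \left(-125 + 2\right) = 0 \left(-123\right) = 0$)
$\frac{1829569}{-1733134} + \frac{\sqrt{-602727 + h}}{3647513} = \frac{1829569}{-1733134} + \frac{\sqrt{-602727 + 0}}{3647513} = 1829569 \left(- \frac{1}{1733134}\right) + \sqrt{-602727} \cdot \frac{1}{3647513} = - \frac{1829569}{1733134} + i \sqrt{602727} \cdot \frac{1}{3647513} = - \frac{1829569}{1733134} + \frac{i \sqrt{602727}}{3647513}$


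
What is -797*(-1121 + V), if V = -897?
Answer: 1608346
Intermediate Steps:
-797*(-1121 + V) = -797*(-1121 - 897) = -797*(-2018) = 1608346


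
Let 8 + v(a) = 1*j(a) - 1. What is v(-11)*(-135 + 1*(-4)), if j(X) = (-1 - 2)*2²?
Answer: 2919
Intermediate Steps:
j(X) = -12 (j(X) = -3*4 = -12)
v(a) = -21 (v(a) = -8 + (1*(-12) - 1) = -8 + (-12 - 1) = -8 - 13 = -21)
v(-11)*(-135 + 1*(-4)) = -21*(-135 + 1*(-4)) = -21*(-135 - 4) = -21*(-139) = 2919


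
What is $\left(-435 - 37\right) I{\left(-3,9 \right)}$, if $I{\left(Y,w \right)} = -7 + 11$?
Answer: $-1888$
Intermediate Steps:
$I{\left(Y,w \right)} = 4$
$\left(-435 - 37\right) I{\left(-3,9 \right)} = \left(-435 - 37\right) 4 = \left(-472\right) 4 = -1888$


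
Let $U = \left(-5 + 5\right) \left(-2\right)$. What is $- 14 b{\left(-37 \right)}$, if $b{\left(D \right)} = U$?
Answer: $0$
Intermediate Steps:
$U = 0$ ($U = 0 \left(-2\right) = 0$)
$b{\left(D \right)} = 0$
$- 14 b{\left(-37 \right)} = \left(-14\right) 0 = 0$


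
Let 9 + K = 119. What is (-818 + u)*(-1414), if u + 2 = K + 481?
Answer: 323806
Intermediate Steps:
K = 110 (K = -9 + 119 = 110)
u = 589 (u = -2 + (110 + 481) = -2 + 591 = 589)
(-818 + u)*(-1414) = (-818 + 589)*(-1414) = -229*(-1414) = 323806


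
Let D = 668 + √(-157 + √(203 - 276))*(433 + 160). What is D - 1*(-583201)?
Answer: 583869 + 593*√(-157 + I*√73) ≈ 5.8407e+5 + 7433.0*I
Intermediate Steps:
D = 668 + 593*√(-157 + I*√73) (D = 668 + √(-157 + √(-73))*593 = 668 + √(-157 + I*√73)*593 = 668 + 593*√(-157 + I*√73) ≈ 870.1 + 7433.0*I)
D - 1*(-583201) = (668 + 593*√(-157 + I*√73)) - 1*(-583201) = (668 + 593*√(-157 + I*√73)) + 583201 = 583869 + 593*√(-157 + I*√73)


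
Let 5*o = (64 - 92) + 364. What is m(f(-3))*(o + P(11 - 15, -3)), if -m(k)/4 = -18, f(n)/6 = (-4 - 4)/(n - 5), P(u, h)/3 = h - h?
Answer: 24192/5 ≈ 4838.4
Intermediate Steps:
P(u, h) = 0 (P(u, h) = 3*(h - h) = 3*0 = 0)
o = 336/5 (o = ((64 - 92) + 364)/5 = (-28 + 364)/5 = (⅕)*336 = 336/5 ≈ 67.200)
f(n) = -48/(-5 + n) (f(n) = 6*((-4 - 4)/(n - 5)) = 6*(-8/(-5 + n)) = -48/(-5 + n))
m(k) = 72 (m(k) = -4*(-18) = 72)
m(f(-3))*(o + P(11 - 15, -3)) = 72*(336/5 + 0) = 72*(336/5) = 24192/5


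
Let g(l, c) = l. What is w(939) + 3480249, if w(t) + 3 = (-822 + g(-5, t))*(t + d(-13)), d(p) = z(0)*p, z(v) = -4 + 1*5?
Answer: 2714444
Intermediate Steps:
z(v) = 1 (z(v) = -4 + 5 = 1)
d(p) = p (d(p) = 1*p = p)
w(t) = 10748 - 827*t (w(t) = -3 + (-822 - 5)*(t - 13) = -3 - 827*(-13 + t) = -3 + (10751 - 827*t) = 10748 - 827*t)
w(939) + 3480249 = (10748 - 827*939) + 3480249 = (10748 - 776553) + 3480249 = -765805 + 3480249 = 2714444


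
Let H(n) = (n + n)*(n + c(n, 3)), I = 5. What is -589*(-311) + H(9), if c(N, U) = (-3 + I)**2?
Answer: 183413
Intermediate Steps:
c(N, U) = 4 (c(N, U) = (-3 + 5)**2 = 2**2 = 4)
H(n) = 2*n*(4 + n) (H(n) = (n + n)*(n + 4) = (2*n)*(4 + n) = 2*n*(4 + n))
-589*(-311) + H(9) = -589*(-311) + 2*9*(4 + 9) = 183179 + 2*9*13 = 183179 + 234 = 183413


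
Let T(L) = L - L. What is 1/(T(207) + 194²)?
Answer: 1/37636 ≈ 2.6570e-5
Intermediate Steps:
T(L) = 0
1/(T(207) + 194²) = 1/(0 + 194²) = 1/(0 + 37636) = 1/37636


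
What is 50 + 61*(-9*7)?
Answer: -3793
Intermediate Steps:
50 + 61*(-9*7) = 50 + 61*(-63) = 50 - 3843 = -3793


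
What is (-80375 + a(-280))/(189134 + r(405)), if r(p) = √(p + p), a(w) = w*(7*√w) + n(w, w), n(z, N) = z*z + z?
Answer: -213248585/17885834573 + 20295*√10/35771669146 - 370702640*I*√70/17885834573 + 176400*I*√7/17885834573 ≈ -0.011921 - 0.17338*I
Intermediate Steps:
n(z, N) = z + z² (n(z, N) = z² + z = z + z²)
a(w) = 7*w^(3/2) + w*(1 + w) (a(w) = w*(7*√w) + w*(1 + w) = 7*w^(3/2) + w*(1 + w))
r(p) = √2*√p (r(p) = √(2*p) = √2*√p)
(-80375 + a(-280))/(189134 + r(405)) = (-80375 + (7*(-280)^(3/2) - 280*(1 - 280)))/(189134 + √2*√405) = (-80375 + (7*(-560*I*√70) - 280*(-279)))/(189134 + √2*(9*√5)) = (-80375 + (-3920*I*√70 + 78120))/(189134 + 9*√10) = (-80375 + (78120 - 3920*I*√70))/(189134 + 9*√10) = (-2255 - 3920*I*√70)/(189134 + 9*√10)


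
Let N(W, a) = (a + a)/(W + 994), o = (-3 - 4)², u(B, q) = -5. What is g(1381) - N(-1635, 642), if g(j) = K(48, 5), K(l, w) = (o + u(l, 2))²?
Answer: 1242260/641 ≈ 1938.0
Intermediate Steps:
o = 49 (o = (-7)² = 49)
K(l, w) = 1936 (K(l, w) = (49 - 5)² = 44² = 1936)
N(W, a) = 2*a/(994 + W) (N(W, a) = (2*a)/(994 + W) = 2*a/(994 + W))
g(j) = 1936
g(1381) - N(-1635, 642) = 1936 - 2*642/(994 - 1635) = 1936 - 2*642/(-641) = 1936 - 2*642*(-1)/641 = 1936 - 1*(-1284/641) = 1936 + 1284/641 = 1242260/641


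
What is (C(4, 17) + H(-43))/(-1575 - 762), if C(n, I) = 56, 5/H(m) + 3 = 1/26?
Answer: -34/1463 ≈ -0.023240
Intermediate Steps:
H(m) = -130/77 (H(m) = 5/(-3 + 1/26) = 5/(-77/26) = 5*(-26/77) = -130/77)
(C(4, 17) + H(-43))/(-1575 - 762) = (56 - 130/77)/(-1575 - 762) = (4182/77)/(-2337) = (4182/77)*(-1/2337) = -34/1463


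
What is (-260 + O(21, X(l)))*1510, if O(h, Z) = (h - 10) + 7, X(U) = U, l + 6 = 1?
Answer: -365420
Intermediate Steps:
l = -5 (l = -6 + 1 = -5)
O(h, Z) = -3 + h (O(h, Z) = (-10 + h) + 7 = -3 + h)
(-260 + O(21, X(l)))*1510 = (-260 + (-3 + 21))*1510 = (-260 + 18)*1510 = -242*1510 = -365420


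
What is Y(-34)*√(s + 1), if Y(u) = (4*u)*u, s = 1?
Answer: 4624*√2 ≈ 6539.3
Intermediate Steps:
Y(u) = 4*u²
Y(-34)*√(s + 1) = (4*(-34)²)*√(1 + 1) = (4*1156)*√2 = 4624*√2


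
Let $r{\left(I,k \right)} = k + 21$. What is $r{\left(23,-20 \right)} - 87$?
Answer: $-86$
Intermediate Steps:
$r{\left(I,k \right)} = 21 + k$
$r{\left(23,-20 \right)} - 87 = \left(21 - 20\right) - 87 = 1 - 87 = -86$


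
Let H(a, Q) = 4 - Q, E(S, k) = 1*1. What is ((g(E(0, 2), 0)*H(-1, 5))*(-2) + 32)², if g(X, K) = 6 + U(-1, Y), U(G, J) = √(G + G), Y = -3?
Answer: 1928 + 176*I*√2 ≈ 1928.0 + 248.9*I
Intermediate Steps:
U(G, J) = √2*√G (U(G, J) = √(2*G) = √2*√G)
E(S, k) = 1
g(X, K) = 6 + I*√2 (g(X, K) = 6 + √2*√(-1) = 6 + √2*I = 6 + I*√2)
((g(E(0, 2), 0)*H(-1, 5))*(-2) + 32)² = (((6 + I*√2)*(4 - 1*5))*(-2) + 32)² = (((6 + I*√2)*(4 - 5))*(-2) + 32)² = (((6 + I*√2)*(-1))*(-2) + 32)² = ((-6 - I*√2)*(-2) + 32)² = ((12 + 2*I*√2) + 32)² = (44 + 2*I*√2)²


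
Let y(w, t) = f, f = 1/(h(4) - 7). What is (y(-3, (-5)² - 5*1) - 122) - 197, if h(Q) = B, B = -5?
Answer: -3829/12 ≈ -319.08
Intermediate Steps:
h(Q) = -5
f = -1/12 (f = 1/(-5 - 7) = 1/(-12) = -1/12 ≈ -0.083333)
y(w, t) = -1/12
(y(-3, (-5)² - 5*1) - 122) - 197 = (-1/12 - 122) - 197 = -1465/12 - 197 = -3829/12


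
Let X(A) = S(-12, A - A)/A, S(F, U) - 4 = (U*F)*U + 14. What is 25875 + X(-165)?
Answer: 1423119/55 ≈ 25875.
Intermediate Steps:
S(F, U) = 18 + F*U**2 (S(F, U) = 4 + ((U*F)*U + 14) = 4 + ((F*U)*U + 14) = 4 + (F*U**2 + 14) = 4 + (14 + F*U**2) = 18 + F*U**2)
X(A) = 18/A (X(A) = (18 - 12*(A - A)**2)/A = (18 - 12*0**2)/A = (18 - 12*0)/A = (18 + 0)/A = 18/A)
25875 + X(-165) = 25875 + 18/(-165) = 25875 + 18*(-1/165) = 25875 - 6/55 = 1423119/55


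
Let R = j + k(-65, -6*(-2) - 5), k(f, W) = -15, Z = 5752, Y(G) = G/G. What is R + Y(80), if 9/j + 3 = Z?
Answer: -80477/5749 ≈ -13.998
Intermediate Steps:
Y(G) = 1
j = 9/5749 (j = 9/(-3 + 5752) = 9/5749 ≈ 0.0015655)
R = -86226/5749 (R = 9/5749 - 15 = -86226/5749 ≈ -14.998)
R + Y(80) = -86226/5749 + 1 = -80477/5749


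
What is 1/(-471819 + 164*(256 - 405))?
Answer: -1/496255 ≈ -2.0151e-6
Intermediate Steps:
1/(-471819 + 164*(256 - 405)) = 1/(-471819 + 164*(-149)) = 1/(-471819 - 24436) = 1/(-496255) = -1/496255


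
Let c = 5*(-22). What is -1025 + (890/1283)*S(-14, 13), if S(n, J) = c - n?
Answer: -1400515/1283 ≈ -1091.6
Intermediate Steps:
c = -110
S(n, J) = -110 - n
-1025 + (890/1283)*S(-14, 13) = -1025 + (890/1283)*(-110 - 1*(-14)) = -1025 + (890*(1/1283))*(-110 + 14) = -1025 + (890/1283)*(-96) = -1025 - 85440/1283 = -1400515/1283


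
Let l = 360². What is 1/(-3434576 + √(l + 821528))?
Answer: -429322/1474538918581 - √237782/5898155674324 ≈ -2.9124e-7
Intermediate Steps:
l = 129600
1/(-3434576 + √(l + 821528)) = 1/(-3434576 + √(129600 + 821528)) = 1/(-3434576 + √951128) = 1/(-3434576 + 2*√237782)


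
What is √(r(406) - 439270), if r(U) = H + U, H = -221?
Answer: I*√439085 ≈ 662.63*I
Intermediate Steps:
r(U) = -221 + U
√(r(406) - 439270) = √((-221 + 406) - 439270) = √(185 - 439270) = √(-439085) = I*√439085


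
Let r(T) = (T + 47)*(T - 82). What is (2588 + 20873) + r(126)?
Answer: 31073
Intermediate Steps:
r(T) = (-82 + T)*(47 + T) (r(T) = (47 + T)*(-82 + T) = (-82 + T)*(47 + T))
(2588 + 20873) + r(126) = (2588 + 20873) + (-3854 + 126² - 35*126) = 23461 + (-3854 + 15876 - 4410) = 23461 + 7612 = 31073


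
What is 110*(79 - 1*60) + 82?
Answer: 2172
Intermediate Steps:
110*(79 - 1*60) + 82 = 110*(79 - 60) + 82 = 110*19 + 82 = 2090 + 82 = 2172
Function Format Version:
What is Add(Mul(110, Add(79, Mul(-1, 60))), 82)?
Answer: 2172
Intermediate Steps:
Add(Mul(110, Add(79, Mul(-1, 60))), 82) = Add(Mul(110, Add(79, -60)), 82) = Add(Mul(110, 19), 82) = Add(2090, 82) = 2172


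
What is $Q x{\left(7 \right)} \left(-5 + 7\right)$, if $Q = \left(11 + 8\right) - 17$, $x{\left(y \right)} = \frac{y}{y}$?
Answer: $4$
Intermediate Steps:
$x{\left(y \right)} = 1$
$Q = 2$ ($Q = 19 - 17 = 2$)
$Q x{\left(7 \right)} \left(-5 + 7\right) = 2 \cdot 1 \left(-5 + 7\right) = 2 \cdot 1 \cdot 2 = 2 \cdot 2 = 4$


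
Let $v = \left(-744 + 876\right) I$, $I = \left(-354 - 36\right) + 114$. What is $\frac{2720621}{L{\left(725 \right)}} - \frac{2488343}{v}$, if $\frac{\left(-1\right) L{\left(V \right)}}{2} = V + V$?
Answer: $- \frac{2088669763}{2401200} \approx -869.84$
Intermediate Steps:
$L{\left(V \right)} = - 4 V$ ($L{\left(V \right)} = - 2 \left(V + V\right) = - 2 \cdot 2 V = - 4 V$)
$I = -276$ ($I = -390 + 114 = -276$)
$v = -36432$ ($v = \left(-744 + 876\right) \left(-276\right) = 132 \left(-276\right) = -36432$)
$\frac{2720621}{L{\left(725 \right)}} - \frac{2488343}{v} = \frac{2720621}{\left(-4\right) 725} - \frac{2488343}{-36432} = \frac{2720621}{-2900} - - \frac{226213}{3312} = 2720621 \left(- \frac{1}{2900}\right) + \frac{226213}{3312} = - \frac{2720621}{2900} + \frac{226213}{3312} = - \frac{2088669763}{2401200}$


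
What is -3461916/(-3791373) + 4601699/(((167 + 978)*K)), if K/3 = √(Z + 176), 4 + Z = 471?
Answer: 1153972/1263791 + 4601699*√643/2208705 ≈ 53.744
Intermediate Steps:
Z = 467 (Z = -4 + 471 = 467)
K = 3*√643 (K = 3*√(467 + 176) = 3*√643 ≈ 76.072)
-3461916/(-3791373) + 4601699/(((167 + 978)*K)) = -3461916/(-3791373) + 4601699/(((167 + 978)*(3*√643))) = -3461916*(-1/3791373) + 4601699/((1145*(3*√643))) = 1153972/1263791 + 4601699/((3435*√643)) = 1153972/1263791 + 4601699*(√643/2208705) = 1153972/1263791 + 4601699*√643/2208705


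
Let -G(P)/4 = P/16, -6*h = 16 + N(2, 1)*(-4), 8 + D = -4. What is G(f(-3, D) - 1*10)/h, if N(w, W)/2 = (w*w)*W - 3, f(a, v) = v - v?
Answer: -15/8 ≈ -1.8750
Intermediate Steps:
D = -12 (D = -8 - 4 = -12)
f(a, v) = 0
N(w, W) = -6 + 2*W*w² (N(w, W) = 2*((w*w)*W - 3) = 2*(w²*W - 3) = 2*(W*w² - 3) = 2*(-3 + W*w²) = -6 + 2*W*w²)
h = -4/3 (h = -(16 + (-6 + 2*1*2²)*(-4))/6 = -(16 + (-6 + 2*1*4)*(-4))/6 = -(16 + (-6 + 8)*(-4))/6 = -(16 + 2*(-4))/6 = -(16 - 8)/6 = -⅙*8 = -4/3 ≈ -1.3333)
G(P) = -P/4 (G(P) = -4*P/16 = -P/4)
G(f(-3, D) - 1*10)/h = (-(0 - 1*10)/4)/(-4/3) = -(0 - 10)/4*(-¾) = -¼*(-10)*(-¾) = (5/2)*(-¾) = -15/8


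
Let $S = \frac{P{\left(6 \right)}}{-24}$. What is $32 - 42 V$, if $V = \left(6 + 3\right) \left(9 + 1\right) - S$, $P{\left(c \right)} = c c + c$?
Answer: $- \frac{7643}{2} \approx -3821.5$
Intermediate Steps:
$P{\left(c \right)} = c + c^{2}$ ($P{\left(c \right)} = c^{2} + c = c + c^{2}$)
$S = - \frac{7}{4}$ ($S = \frac{6 \left(1 + 6\right)}{-24} = 6 \cdot 7 \left(- \frac{1}{24}\right) = 42 \left(- \frac{1}{24}\right) = - \frac{7}{4} \approx -1.75$)
$V = \frac{367}{4}$ ($V = \left(6 + 3\right) \left(9 + 1\right) - - \frac{7}{4} = 9 \cdot 10 + \frac{7}{4} = 90 + \frac{7}{4} = \frac{367}{4} \approx 91.75$)
$32 - 42 V = 32 - \frac{7707}{2} = - \frac{7643}{2}$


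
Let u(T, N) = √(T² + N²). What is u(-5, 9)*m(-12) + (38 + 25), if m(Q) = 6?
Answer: 63 + 6*√106 ≈ 124.77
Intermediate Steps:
u(T, N) = √(N² + T²)
u(-5, 9)*m(-12) + (38 + 25) = √(9² + (-5)²)*6 + (38 + 25) = √(81 + 25)*6 + 63 = √106*6 + 63 = 6*√106 + 63 = 63 + 6*√106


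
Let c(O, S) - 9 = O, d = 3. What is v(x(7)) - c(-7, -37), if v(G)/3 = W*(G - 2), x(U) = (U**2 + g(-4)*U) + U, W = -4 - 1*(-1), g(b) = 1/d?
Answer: -509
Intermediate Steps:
c(O, S) = 9 + O
g(b) = 1/3
W = -3 (W = -4 + 1 = -3)
x(U) = U**2 + 4*U/3 (x(U) = (U**2 + U/3) + U = U**2 + 4*U/3)
v(G) = 18 - 9*G (v(G) = 3*(-3*(G - 2)) = 3*(-3*(-2 + G)) = 3*(6 - 3*G) = 18 - 9*G)
v(x(7)) - c(-7, -37) = (18 - 3*7*(4 + 3*7)) - (9 - 7) = (18 - 3*7*(4 + 21)) - 1*2 = (18 - 3*7*25) - 2 = (18 - 9*175/3) - 2 = (18 - 525) - 2 = -507 - 2 = -509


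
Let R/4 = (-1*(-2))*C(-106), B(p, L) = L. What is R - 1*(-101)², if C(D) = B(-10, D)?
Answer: -11049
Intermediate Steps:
C(D) = D
R = -848 (R = 4*(-1*(-2)*(-106)) = 4*(2*(-106)) = 4*(-212) = -848)
R - 1*(-101)² = -848 - 1*(-101)² = -848 - 1*10201 = -848 - 10201 = -11049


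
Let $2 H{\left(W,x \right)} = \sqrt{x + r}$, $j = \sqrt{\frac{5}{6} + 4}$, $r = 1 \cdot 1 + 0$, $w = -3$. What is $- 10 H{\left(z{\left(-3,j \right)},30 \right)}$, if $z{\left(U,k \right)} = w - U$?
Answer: $- 5 \sqrt{31} \approx -27.839$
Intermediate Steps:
$r = 1$ ($r = 1 + 0 = 1$)
$j = \frac{\sqrt{174}}{6}$ ($j = \sqrt{5 \cdot \frac{1}{6} + 4} = \sqrt{\frac{5}{6} + 4} = \sqrt{\frac{29}{6}} = \frac{\sqrt{174}}{6} \approx 2.1985$)
$z{\left(U,k \right)} = -3 - U$
$H{\left(W,x \right)} = \frac{\sqrt{1 + x}}{2}$ ($H{\left(W,x \right)} = \frac{\sqrt{x + 1}}{2} = \frac{\sqrt{1 + x}}{2}$)
$- 10 H{\left(z{\left(-3,j \right)},30 \right)} = - 10 \frac{\sqrt{1 + 30}}{2} = - 10 \frac{\sqrt{31}}{2} = - 5 \sqrt{31}$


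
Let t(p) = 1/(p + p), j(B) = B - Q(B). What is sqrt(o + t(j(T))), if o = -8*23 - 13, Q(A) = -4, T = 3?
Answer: I*sqrt(38598)/14 ≈ 14.033*I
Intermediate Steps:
j(B) = 4 + B (j(B) = B - 1*(-4) = B + 4 = 4 + B)
t(p) = 1/(2*p)
o = -197 (o = -184 - 13 = -197)
sqrt(o + t(j(T))) = sqrt(-197 + 1/(2*(4 + 3))) = sqrt(-197 + (1/2)/7) = sqrt(-197 + (1/2)*(1/7)) = sqrt(-197 + 1/14) = sqrt(-2757/14) = I*sqrt(38598)/14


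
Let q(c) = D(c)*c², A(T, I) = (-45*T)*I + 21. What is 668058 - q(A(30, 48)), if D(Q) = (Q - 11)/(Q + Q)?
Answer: -2097847647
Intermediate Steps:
D(Q) = (-11 + Q)/(2*Q) (D(Q) = (-11 + Q)/((2*Q)) = (-11 + Q)*(1/(2*Q)) = (-11 + Q)/(2*Q))
A(T, I) = 21 - 45*I*T (A(T, I) = -45*I*T + 21 = 21 - 45*I*T)
q(c) = c*(-11 + c)/2 (q(c) = ((-11 + c)/(2*c))*c² = c*(-11 + c)/2)
668058 - q(A(30, 48)) = 668058 - (21 - 45*48*30)*(-11 + (21 - 45*48*30))/2 = 668058 - (21 - 64800)*(-11 + (21 - 64800))/2 = 668058 - (-64779)*(-11 - 64779)/2 = 668058 - (-64779)*(-64790)/2 = 668058 - 1*2098515705 = 668058 - 2098515705 = -2097847647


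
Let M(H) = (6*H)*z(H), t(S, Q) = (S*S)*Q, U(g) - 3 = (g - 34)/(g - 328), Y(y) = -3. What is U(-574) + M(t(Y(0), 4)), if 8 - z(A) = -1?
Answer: 878401/451 ≈ 1947.7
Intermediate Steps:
z(A) = 9 (z(A) = 8 - 1*(-1) = 8 + 1 = 9)
U(g) = 3 + (-34 + g)/(-328 + g) (U(g) = 3 + (g - 34)/(g - 328) = 3 + (-34 + g)/(-328 + g))
t(S, Q) = Q*S**2 (t(S, Q) = S**2*Q = Q*S**2)
M(H) = 54*H (M(H) = (6*H)*9 = 54*H)
U(-574) + M(t(Y(0), 4)) = 2*(-509 + 2*(-574))/(-328 - 574) + 54*(4*(-3)**2) = 2*(-509 - 1148)/(-902) + 54*(4*9) = 2*(-1/902)*(-1657) + 54*36 = 1657/451 + 1944 = 878401/451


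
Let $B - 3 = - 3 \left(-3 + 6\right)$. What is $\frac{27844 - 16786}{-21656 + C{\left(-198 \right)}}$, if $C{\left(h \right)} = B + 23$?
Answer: $- \frac{3686}{7213} \approx -0.51102$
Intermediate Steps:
$B = -6$ ($B = 3 - 3 \left(-3 + 6\right) = 3 - 9 = -6$)
$C{\left(h \right)} = 17$ ($C{\left(h \right)} = -6 + 23 = 17$)
$\frac{27844 - 16786}{-21656 + C{\left(-198 \right)}} = \frac{27844 - 16786}{-21656 + 17} = \frac{11058}{-21639} = 11058 \left(- \frac{1}{21639}\right) = - \frac{3686}{7213}$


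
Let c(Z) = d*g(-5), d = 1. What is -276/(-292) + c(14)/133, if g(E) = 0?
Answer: 69/73 ≈ 0.94521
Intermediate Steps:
c(Z) = 0 (c(Z) = 1*0 = 0)
-276/(-292) + c(14)/133 = -276/(-292) + 0/133 = -276*(-1/292) + 0*(1/133) = 69/73 + 0 = 69/73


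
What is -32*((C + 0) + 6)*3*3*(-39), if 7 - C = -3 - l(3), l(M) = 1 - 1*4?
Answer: 146016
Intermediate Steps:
l(M) = -3 (l(M) = 1 - 4 = -3)
C = 7 (C = 7 - (-3 - 1*(-3)) = 7 - (-3 + 3) = 7 - 1*0 = 7 + 0 = 7)
-32*((C + 0) + 6)*3*3*(-39) = -32*((7 + 0) + 6)*3*3*(-39) = -32*(7 + 6)*3*3*(-39) = -32*13*3*3*(-39) = -1248*3*(-39) = -32*117*(-39) = -3744*(-39) = 146016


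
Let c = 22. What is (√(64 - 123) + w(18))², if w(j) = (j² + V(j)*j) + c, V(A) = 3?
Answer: (400 + I*√59)² ≈ 1.5994e+5 + 6144.9*I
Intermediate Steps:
w(j) = 22 + j² + 3*j (w(j) = (j² + 3*j) + 22 = 22 + j² + 3*j)
(√(64 - 123) + w(18))² = (√(64 - 123) + (22 + 18² + 3*18))² = (√(-59) + (22 + 324 + 54))² = (I*√59 + 400)² = (400 + I*√59)²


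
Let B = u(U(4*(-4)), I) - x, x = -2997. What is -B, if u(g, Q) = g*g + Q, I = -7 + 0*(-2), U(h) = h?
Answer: -3246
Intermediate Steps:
I = -7 (I = -7 + 0 = -7)
u(g, Q) = Q + g² (u(g, Q) = g² + Q = Q + g²)
B = 3246 (B = (-7 + (4*(-4))²) - 1*(-2997) = (-7 + (-16)²) + 2997 = (-7 + 256) + 2997 = 249 + 2997 = 3246)
-B = -1*3246 = -3246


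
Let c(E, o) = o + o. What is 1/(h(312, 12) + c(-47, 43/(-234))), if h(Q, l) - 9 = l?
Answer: 117/2414 ≈ 0.048467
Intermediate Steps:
c(E, o) = 2*o
h(Q, l) = 9 + l
1/(h(312, 12) + c(-47, 43/(-234))) = 1/((9 + 12) + 2*(43/(-234))) = 1/(21 + 2*(43*(-1/234))) = 1/(21 + 2*(-43/234)) = 1/(21 - 43/117) = 1/(2414/117) = 117/2414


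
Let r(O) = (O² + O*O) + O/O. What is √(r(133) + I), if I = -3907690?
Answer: 17*I*√13399 ≈ 1967.8*I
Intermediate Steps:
r(O) = 1 + 2*O² (r(O) = (O² + O²) + 1 = 2*O² + 1 = 1 + 2*O²)
√(r(133) + I) = √((1 + 2*133²) - 3907690) = √((1 + 2*17689) - 3907690) = √((1 + 35378) - 3907690) = √(35379 - 3907690) = √(-3872311) = 17*I*√13399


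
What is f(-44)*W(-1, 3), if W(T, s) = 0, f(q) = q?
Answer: 0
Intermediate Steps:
f(-44)*W(-1, 3) = -44*0 = 0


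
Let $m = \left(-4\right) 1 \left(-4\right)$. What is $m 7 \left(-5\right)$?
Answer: $-560$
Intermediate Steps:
$m = 16$ ($m = \left(-4\right) \left(-4\right) = 16$)
$m 7 \left(-5\right) = 16 \cdot 7 \left(-5\right) = 112 \left(-5\right) = -560$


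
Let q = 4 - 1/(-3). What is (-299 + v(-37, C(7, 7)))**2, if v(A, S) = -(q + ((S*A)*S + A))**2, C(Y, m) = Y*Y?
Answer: 5052417801206254311184/81 ≈ 6.2376e+19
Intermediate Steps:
C(Y, m) = Y**2
q = 13/3 (q = 4 - 1*(-1/3) = 4 + 1/3 = 13/3 ≈ 4.3333)
v(A, S) = -(13/3 + A + A*S**2)**2 (v(A, S) = -(13/3 + ((S*A)*S + A))**2 = -(13/3 + ((A*S)*S + A))**2 = -(13/3 + (A*S**2 + A))**2 = -(13/3 + (A + A*S**2))**2 = -(13/3 + A + A*S**2)**2)
(-299 + v(-37, C(7, 7)))**2 = (-299 - (13 + 3*(-37) + 3*(-37)*(7**2)**2)**2/9)**2 = (-299 - (13 - 111 + 3*(-37)*49**2)**2/9)**2 = (-299 - (13 - 111 + 3*(-37)*2401)**2/9)**2 = (-299 - (13 - 111 - 266511)**2/9)**2 = (-299 - 1/9*(-266609)**2)**2 = (-299 - 1/9*71080358881)**2 = (-299 - 71080358881/9)**2 = (-71080361572/9)**2 = 5052417801206254311184/81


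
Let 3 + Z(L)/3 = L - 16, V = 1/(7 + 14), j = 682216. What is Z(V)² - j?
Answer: -33270180/49 ≈ -6.7898e+5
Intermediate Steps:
V = 1/21 ≈ 0.047619
Z(L) = -57 + 3*L (Z(L) = -9 + 3*(L - 16) = -9 + 3*(-16 + L) = -9 + (-48 + 3*L) = -57 + 3*L)
Z(V)² - j = (-57 + 3*(1/21))² - 1*682216 = (-57 + ⅐)² - 682216 = (-398/7)² - 682216 = 158404/49 - 682216 = -33270180/49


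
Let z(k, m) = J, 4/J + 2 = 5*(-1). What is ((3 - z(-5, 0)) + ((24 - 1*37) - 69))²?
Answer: 301401/49 ≈ 6151.0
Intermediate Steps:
J = -4/7 (J = 4/(-2 + 5*(-1)) = 4/(-2 - 5) = 4/(-7) = 4*(-⅐) = -4/7 ≈ -0.57143)
z(k, m) = -4/7
((3 - z(-5, 0)) + ((24 - 1*37) - 69))² = ((3 - 1*(-4/7)) + ((24 - 1*37) - 69))² = ((3 + 4/7) + ((24 - 37) - 69))² = (25/7 + (-13 - 69))² = (25/7 - 82)² = (-549/7)² = 301401/49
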